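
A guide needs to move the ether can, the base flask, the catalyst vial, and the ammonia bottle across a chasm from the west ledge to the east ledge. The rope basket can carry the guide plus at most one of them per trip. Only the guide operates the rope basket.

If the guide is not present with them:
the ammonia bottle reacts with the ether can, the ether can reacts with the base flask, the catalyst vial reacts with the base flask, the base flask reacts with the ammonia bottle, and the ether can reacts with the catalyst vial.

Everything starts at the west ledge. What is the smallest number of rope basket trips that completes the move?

Whatever the first load, the items left behind include a forbidden pair without the guide. No opening move is safe, so no plan exists.

impossible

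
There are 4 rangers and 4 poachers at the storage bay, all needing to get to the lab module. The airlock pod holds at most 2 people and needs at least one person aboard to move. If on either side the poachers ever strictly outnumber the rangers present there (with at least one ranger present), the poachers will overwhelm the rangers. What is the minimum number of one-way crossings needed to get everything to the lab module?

impossible

Following every safe sequence of crossings from the start, the most of the 8 that can be at the lab module as the airlock pod arrives there on crossings 1, 3, 5 is 2, 3, 4 respectively; the best ever achieved is 4 of 8.
From crossing 7 on, no configuration arises that was not already reachable earlier: only 11 distinct safe configurations (who is on which side, and where the airlock pod is) can ever be reached, none of them has everyone across, and every continuation just revisits them. They are: 0 rangers + 0 poachers across (airlock pod back at the start); 0 rangers + 1 poacher across (airlock pod there); 0 rangers + 1 poacher across (airlock pod back at the start); 0 rangers + 2 poachers across (airlock pod there); 0 rangers + 2 poachers across (airlock pod back at the start); 0 rangers + 3 poachers across (airlock pod there); 0 rangers + 3 poachers across (airlock pod back at the start); 0 rangers + 4 poachers across (airlock pod there); 1 ranger + 1 poacher across (airlock pod there); 1 ranger + 1 poacher across (airlock pod back at the start); 2 rangers + 2 poachers across (airlock pod there). So no valid plan exists.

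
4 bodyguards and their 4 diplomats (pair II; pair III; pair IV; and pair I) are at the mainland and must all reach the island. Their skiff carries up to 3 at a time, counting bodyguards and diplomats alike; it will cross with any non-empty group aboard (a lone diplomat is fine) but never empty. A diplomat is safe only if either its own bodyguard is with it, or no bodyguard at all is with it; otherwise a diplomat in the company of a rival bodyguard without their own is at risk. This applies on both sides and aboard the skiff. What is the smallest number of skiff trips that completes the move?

Counting alone: each trip to the island takes at most 3 across and each return brings at least 1 back, so after t trips out (and t−1 returns) at most 3t − (t−1) of the 8 are across; that first reaches 8 at t = 4, so at least 7 crossings are needed.
The safety rule pushes this higher. Following every safe sequence of crossings, the most of the 8 that can be at the island as the skiff arrives there on crossing 7 is 7 — never all 8.
So no plan with fewer than 9 crossings exists, and this one achieves 9:
1. bodyguard II and diplomat II cross → the island.
2. bodyguard II crosses ← the mainland.
3. bodyguard II, bodyguard III, and diplomat III cross → the island.
4. bodyguard II and diplomat II cross ← the mainland.
5. bodyguard I, bodyguard II, and bodyguard IV cross → the island.
6. diplomat III crosses ← the mainland.
7. diplomat II and diplomat III cross → the island.
8. diplomat II crosses ← the mainland.
9. diplomat I, diplomat II, and diplomat IV cross → the island.

9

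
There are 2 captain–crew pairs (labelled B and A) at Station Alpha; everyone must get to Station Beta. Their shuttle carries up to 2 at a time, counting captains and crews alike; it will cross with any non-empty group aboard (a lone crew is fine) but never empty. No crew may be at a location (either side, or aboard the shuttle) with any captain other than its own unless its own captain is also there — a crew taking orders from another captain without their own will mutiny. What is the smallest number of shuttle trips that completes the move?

Counting alone: each trip to Station Beta takes at most 2 across and each return brings at least 1 back, so after t trips out (and t−1 returns) at most 2t − (t−1) of the 4 are across; that first reaches 4 at t = 3, so at least 5 crossings are needed.
The plan below uses exactly 5 crossings, so it is optimal:
1. captain B and crew B cross → Station Beta.
2. captain B crosses ← Station Alpha.
3. captain A and captain B cross → Station Beta.
4. captain A crosses ← Station Alpha.
5. captain A and crew A cross → Station Beta.

5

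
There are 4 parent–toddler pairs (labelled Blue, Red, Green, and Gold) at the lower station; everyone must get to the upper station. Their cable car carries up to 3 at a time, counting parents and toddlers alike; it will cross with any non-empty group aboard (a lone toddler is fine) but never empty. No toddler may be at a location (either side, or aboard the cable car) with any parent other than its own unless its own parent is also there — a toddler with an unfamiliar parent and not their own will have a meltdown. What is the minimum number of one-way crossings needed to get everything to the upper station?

Counting alone: each trip to the upper station takes at most 3 across and each return brings at least 1 back, so after t trips out (and t−1 returns) at most 3t − (t−1) of the 8 are across; that first reaches 8 at t = 4, so at least 7 crossings are needed.
The safety rule pushes this higher. Following every safe sequence of crossings, the most of the 8 that can be at the upper station as the cable car arrives there on crossing 7 is 7 — never all 8.
So no plan with fewer than 9 crossings exists, and this one achieves 9:
1. parent Blue and toddler Blue cross → the upper station.
2. parent Blue crosses ← the lower station.
3. parent Blue, parent Red, and toddler Red cross → the upper station.
4. parent Blue and toddler Blue cross ← the lower station.
5. parent Blue, parent Gold, and parent Green cross → the upper station.
6. toddler Red crosses ← the lower station.
7. toddler Blue and toddler Red cross → the upper station.
8. toddler Blue crosses ← the lower station.
9. toddler Blue, toddler Gold, and toddler Green cross → the upper station.

9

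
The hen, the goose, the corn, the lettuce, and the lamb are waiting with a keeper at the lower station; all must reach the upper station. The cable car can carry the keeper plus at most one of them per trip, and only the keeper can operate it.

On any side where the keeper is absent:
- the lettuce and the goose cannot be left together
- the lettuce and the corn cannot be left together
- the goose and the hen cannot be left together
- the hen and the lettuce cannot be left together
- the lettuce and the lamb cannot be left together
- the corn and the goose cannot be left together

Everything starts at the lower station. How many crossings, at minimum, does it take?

impossible

Whatever the first load, the items left behind include a forbidden pair without the keeper. No opening move is safe, so no plan exists.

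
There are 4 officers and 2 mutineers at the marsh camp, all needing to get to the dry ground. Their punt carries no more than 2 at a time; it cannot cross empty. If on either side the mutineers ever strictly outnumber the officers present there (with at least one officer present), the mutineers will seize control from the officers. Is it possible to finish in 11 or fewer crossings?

Yes — this plan uses 9 crossings (≤ 11):
1. 2 mutineers → the dry ground.  (the marsh camp: 4O 0M; the dry ground: 0O 2M)
2. 1 mutineer ← the marsh camp.  (the marsh camp: 4O 1M; the dry ground: 0O 1M)
3. 2 officers → the dry ground.  (the marsh camp: 2O 1M; the dry ground: 2O 1M)
4. 1 mutineer ← the marsh camp.  (the marsh camp: 2O 2M; the dry ground: 2O 0M)
5. 2 mutineers → the dry ground.  (the marsh camp: 2O 0M; the dry ground: 2O 2M)
6. 1 mutineer ← the marsh camp.  (the marsh camp: 2O 1M; the dry ground: 2O 1M)
7. 1 officer and 1 mutineer → the dry ground.  (the marsh camp: 1O 0M; the dry ground: 3O 2M)
8. 1 mutineer ← the marsh camp.  (the marsh camp: 1O 1M; the dry ground: 3O 1M)
9. 1 officer and 1 mutineer → the dry ground.  (the marsh camp: 0O 0M; the dry ground: 4O 2M)

Yes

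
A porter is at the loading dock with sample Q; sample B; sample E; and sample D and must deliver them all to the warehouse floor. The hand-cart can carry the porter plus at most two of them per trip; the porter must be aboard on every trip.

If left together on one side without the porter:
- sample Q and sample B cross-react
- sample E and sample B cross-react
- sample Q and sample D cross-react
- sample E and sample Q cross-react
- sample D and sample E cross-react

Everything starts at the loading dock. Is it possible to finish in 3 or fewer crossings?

No

Counting alone: the porter can take at most 2 across per trip to the warehouse floor, so moving all 4 needs at least 2 loaded trips out, with a return between consecutive ones — at least 3 crossings.
The safety rule pushes this higher. Following every safe sequence of crossings, the most of the 4 that can be at the warehouse floor as the hand-cart arrives there on crossing 3 is 3 — never all 4.
So the move cannot be finished within 3 crossings. (The shortest complete plan takes 5:)
1. Porter goes to the warehouse floor with sample E and sample Q.  [the loading dock: sample B, sample D | the warehouse floor: sample E, sample Q]
2. Porter goes back to the loading dock with sample Q.  [the loading dock: sample B, sample D, sample Q | the warehouse floor: sample E]
3. Porter goes to the warehouse floor with sample B and sample D.  [the loading dock: sample Q | the warehouse floor: sample B, sample D, sample E]
4. Porter goes back to the loading dock with sample E.  [the loading dock: sample E, sample Q | the warehouse floor: sample B, sample D]
5. Porter goes to the warehouse floor with sample E and sample Q.  [the loading dock: — | the warehouse floor: sample B, sample D, sample E, sample Q]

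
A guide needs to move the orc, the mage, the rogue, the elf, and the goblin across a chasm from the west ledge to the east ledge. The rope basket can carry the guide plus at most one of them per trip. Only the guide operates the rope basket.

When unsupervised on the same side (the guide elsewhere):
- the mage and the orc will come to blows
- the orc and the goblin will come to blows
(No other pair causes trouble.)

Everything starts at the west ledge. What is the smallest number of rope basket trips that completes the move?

11

Counting alone: the guide can take at most 1 across per trip to the east ledge, so moving all 5 needs at least 5 loaded trips out, with a return between consecutive ones — at least 9 crossings.
The safety rule pushes this higher. Following every safe sequence of crossings, the most of the 5 that can be at the east ledge as the rope basket arrives there on crossing 9 is 4 — never all 5.
So no plan with fewer than 11 crossings exists, and this one achieves 11:
1. Guide goes to the east ledge with the orc.
2. Guide goes back to the west ledge alone.
3. Guide goes to the east ledge with the mage.
4. Guide goes back to the west ledge with the orc.
5. Guide goes to the east ledge with the goblin.
6. Guide goes back to the west ledge alone.
7. Guide goes to the east ledge with the rogue.
8. Guide goes back to the west ledge alone.
9. Guide goes to the east ledge with the elf.
10. Guide goes back to the west ledge alone.
11. Guide goes to the east ledge with the orc.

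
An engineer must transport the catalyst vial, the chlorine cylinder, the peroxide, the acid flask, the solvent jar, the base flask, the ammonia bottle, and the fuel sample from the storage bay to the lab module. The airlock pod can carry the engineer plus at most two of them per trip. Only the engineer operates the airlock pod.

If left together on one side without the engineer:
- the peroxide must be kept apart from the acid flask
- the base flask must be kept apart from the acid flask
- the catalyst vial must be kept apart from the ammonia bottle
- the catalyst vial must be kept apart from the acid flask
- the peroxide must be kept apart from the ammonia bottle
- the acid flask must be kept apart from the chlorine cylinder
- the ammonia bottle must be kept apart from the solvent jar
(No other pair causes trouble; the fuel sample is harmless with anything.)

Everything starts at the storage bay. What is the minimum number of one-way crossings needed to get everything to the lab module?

Counting alone: the engineer can take at most 2 across per trip to the lab module, so moving all 8 needs at least 4 loaded trips out, with a return between consecutive ones — at least 7 crossings.
The safety rule pushes this higher. Following every safe sequence of crossings, the most of the 8 that can be at the lab module as the airlock pod arrives there on crossing 7 is 6 — never all 8.
So no plan with fewer than 9 crossings exists, and this one achieves 9:
1. Engineer goes to the lab module with the acid flask and the ammonia bottle.  [the storage bay: the base flask, the catalyst vial, the chlorine cylinder, the fuel sample, the peroxide, the solvent jar | the lab module: the acid flask, the ammonia bottle]
2. Engineer goes back to the storage bay alone.  [the storage bay: the base flask, the catalyst vial, the chlorine cylinder, the fuel sample, the peroxide, the solvent jar | the lab module: the acid flask, the ammonia bottle]
3. Engineer goes to the lab module with the base flask and the chlorine cylinder.  [the storage bay: the catalyst vial, the fuel sample, the peroxide, the solvent jar | the lab module: the acid flask, the ammonia bottle, the base flask, the chlorine cylinder]
4. Engineer goes back to the storage bay with the acid flask.  [the storage bay: the acid flask, the catalyst vial, the fuel sample, the peroxide, the solvent jar | the lab module: the ammonia bottle, the base flask, the chlorine cylinder]
5. Engineer goes to the lab module with the catalyst vial and the peroxide.  [the storage bay: the acid flask, the fuel sample, the solvent jar | the lab module: the ammonia bottle, the base flask, the catalyst vial, the chlorine cylinder, the peroxide]
6. Engineer goes back to the storage bay with the ammonia bottle.  [the storage bay: the acid flask, the ammonia bottle, the fuel sample, the solvent jar | the lab module: the base flask, the catalyst vial, the chlorine cylinder, the peroxide]
7. Engineer goes to the lab module with the fuel sample and the solvent jar.  [the storage bay: the acid flask, the ammonia bottle | the lab module: the base flask, the catalyst vial, the chlorine cylinder, the fuel sample, the peroxide, the solvent jar]
8. Engineer goes back to the storage bay alone.  [the storage bay: the acid flask, the ammonia bottle | the lab module: the base flask, the catalyst vial, the chlorine cylinder, the fuel sample, the peroxide, the solvent jar]
9. Engineer goes to the lab module with the acid flask and the ammonia bottle.  [the storage bay: — | the lab module: the acid flask, the ammonia bottle, the base flask, the catalyst vial, the chlorine cylinder, the fuel sample, the peroxide, the solvent jar]

9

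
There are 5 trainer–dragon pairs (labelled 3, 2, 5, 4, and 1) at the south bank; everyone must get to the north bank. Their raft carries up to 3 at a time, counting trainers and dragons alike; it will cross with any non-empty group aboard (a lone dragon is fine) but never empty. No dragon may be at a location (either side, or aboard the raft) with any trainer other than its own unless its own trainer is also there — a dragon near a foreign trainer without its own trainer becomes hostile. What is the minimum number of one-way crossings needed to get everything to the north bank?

11

Counting alone: each trip to the north bank takes at most 3 across and each return brings at least 1 back, so after t trips out (and t−1 returns) at most 3t − (t−1) of the 10 are across; that first reaches 10 at t = 5, so at least 9 crossings are needed.
The safety rule pushes this higher. Following every safe sequence of crossings, the most of the 10 that can be at the north bank as the raft arrives there on crossing 9 is 9 — never all 10.
So no plan with fewer than 11 crossings exists, and this one achieves 11:
1. dragon 3 and trainer 3 cross → the north bank.
2. trainer 3 crosses ← the south bank.
3. dragon 2, dragon 4, and dragon 5 cross → the north bank.
4. dragon 3 crosses ← the south bank.
5. trainer 2, trainer 4, and trainer 5 cross → the north bank.
6. dragon 2 and trainer 2 cross ← the south bank.
7. trainer 1, trainer 2, and trainer 3 cross → the north bank.
8. dragon 5 crosses ← the south bank.
9. dragon 2 and dragon 3 cross → the north bank.
10. dragon 3 crosses ← the south bank.
11. dragon 1, dragon 3, and dragon 5 cross → the north bank.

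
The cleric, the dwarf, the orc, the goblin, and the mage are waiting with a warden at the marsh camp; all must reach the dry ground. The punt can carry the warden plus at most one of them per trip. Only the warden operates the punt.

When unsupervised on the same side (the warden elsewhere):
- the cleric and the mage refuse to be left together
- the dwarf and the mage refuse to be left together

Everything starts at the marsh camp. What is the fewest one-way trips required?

Counting alone: the warden can take at most 1 across per trip to the dry ground, so moving all 5 needs at least 5 loaded trips out, with a return between consecutive ones — at least 9 crossings.
The safety rule pushes this higher. Following every safe sequence of crossings, the most of the 5 that can be at the dry ground as the punt arrives there on crossing 9 is 4 — never all 5.
So no plan with fewer than 11 crossings exists, and this one achieves 11:
1. Warden goes to the dry ground with the mage.  [the marsh camp: the cleric, the dwarf, the goblin, the orc | the dry ground: the mage]
2. Warden goes back to the marsh camp alone.  [the marsh camp: the cleric, the dwarf, the goblin, the orc | the dry ground: the mage]
3. Warden goes to the dry ground with the cleric.  [the marsh camp: the dwarf, the goblin, the orc | the dry ground: the cleric, the mage]
4. Warden goes back to the marsh camp with the mage.  [the marsh camp: the dwarf, the goblin, the mage, the orc | the dry ground: the cleric]
5. Warden goes to the dry ground with the dwarf.  [the marsh camp: the goblin, the mage, the orc | the dry ground: the cleric, the dwarf]
6. Warden goes back to the marsh camp alone.  [the marsh camp: the goblin, the mage, the orc | the dry ground: the cleric, the dwarf]
7. Warden goes to the dry ground with the orc.  [the marsh camp: the goblin, the mage | the dry ground: the cleric, the dwarf, the orc]
8. Warden goes back to the marsh camp alone.  [the marsh camp: the goblin, the mage | the dry ground: the cleric, the dwarf, the orc]
9. Warden goes to the dry ground with the goblin.  [the marsh camp: the mage | the dry ground: the cleric, the dwarf, the goblin, the orc]
10. Warden goes back to the marsh camp alone.  [the marsh camp: the mage | the dry ground: the cleric, the dwarf, the goblin, the orc]
11. Warden goes to the dry ground with the mage.  [the marsh camp: — | the dry ground: the cleric, the dwarf, the goblin, the mage, the orc]

11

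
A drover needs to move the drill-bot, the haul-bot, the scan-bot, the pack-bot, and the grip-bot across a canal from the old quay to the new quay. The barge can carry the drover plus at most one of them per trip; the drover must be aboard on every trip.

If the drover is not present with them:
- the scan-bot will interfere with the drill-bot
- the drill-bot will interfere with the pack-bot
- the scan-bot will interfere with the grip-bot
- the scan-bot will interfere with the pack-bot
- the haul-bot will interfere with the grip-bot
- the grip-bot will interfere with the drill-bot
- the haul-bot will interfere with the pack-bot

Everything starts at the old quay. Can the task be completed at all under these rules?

Whatever the first load, the items left behind include a forbidden pair without the drover. No opening move is safe, so no plan exists.

No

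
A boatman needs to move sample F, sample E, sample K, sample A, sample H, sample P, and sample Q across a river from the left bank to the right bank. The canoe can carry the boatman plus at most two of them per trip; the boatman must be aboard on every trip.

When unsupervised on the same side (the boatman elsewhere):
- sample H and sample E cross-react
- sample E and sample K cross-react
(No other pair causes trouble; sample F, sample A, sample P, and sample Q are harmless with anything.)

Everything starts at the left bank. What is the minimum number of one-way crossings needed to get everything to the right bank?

Counting alone: the boatman can take at most 2 across per trip to the right bank, so moving all 7 needs at least 4 loaded trips out, with a return between consecutive ones — at least 7 crossings.
The plan below uses exactly 7 crossings, so it is optimal:
1. Boatman goes to the right bank with sample E.
2. Boatman goes back to the left bank alone.
3. Boatman goes to the right bank with sample A and sample F.
4. Boatman goes back to the left bank alone.
5. Boatman goes to the right bank with sample P and sample Q.
6. Boatman goes back to the left bank alone.
7. Boatman goes to the right bank with sample H and sample K.

7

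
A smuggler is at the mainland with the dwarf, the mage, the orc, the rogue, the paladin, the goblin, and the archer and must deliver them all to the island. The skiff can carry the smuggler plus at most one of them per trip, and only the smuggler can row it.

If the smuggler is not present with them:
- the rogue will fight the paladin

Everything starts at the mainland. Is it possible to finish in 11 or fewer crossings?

Counting alone: the smuggler can take at most 1 across per trip to the island, so moving all 7 needs at least 7 loaded trips out, with a return between consecutive ones — at least 13 crossings.
Since 11 < 13, 11 crossings cannot be enough. (The shortest complete plan in fact takes 13:)
1. Smuggler goes to the island with the rogue.  [the mainland: the archer, the dwarf, the goblin, the mage, the orc, the paladin | the island: the rogue]
2. Smuggler goes back to the mainland alone.  [the mainland: the archer, the dwarf, the goblin, the mage, the orc, the paladin | the island: the rogue]
3. Smuggler goes to the island with the dwarf.  [the mainland: the archer, the goblin, the mage, the orc, the paladin | the island: the dwarf, the rogue]
4. Smuggler goes back to the mainland alone.  [the mainland: the archer, the goblin, the mage, the orc, the paladin | the island: the dwarf, the rogue]
5. Smuggler goes to the island with the mage.  [the mainland: the archer, the goblin, the orc, the paladin | the island: the dwarf, the mage, the rogue]
6. Smuggler goes back to the mainland alone.  [the mainland: the archer, the goblin, the orc, the paladin | the island: the dwarf, the mage, the rogue]
7. Smuggler goes to the island with the orc.  [the mainland: the archer, the goblin, the paladin | the island: the dwarf, the mage, the orc, the rogue]
8. Smuggler goes back to the mainland alone.  [the mainland: the archer, the goblin, the paladin | the island: the dwarf, the mage, the orc, the rogue]
9. Smuggler goes to the island with the goblin.  [the mainland: the archer, the paladin | the island: the dwarf, the goblin, the mage, the orc, the rogue]
10. Smuggler goes back to the mainland alone.  [the mainland: the archer, the paladin | the island: the dwarf, the goblin, the mage, the orc, the rogue]
11. Smuggler goes to the island with the archer.  [the mainland: the paladin | the island: the archer, the dwarf, the goblin, the mage, the orc, the rogue]
12. Smuggler goes back to the mainland alone.  [the mainland: the paladin | the island: the archer, the dwarf, the goblin, the mage, the orc, the rogue]
13. Smuggler goes to the island with the paladin.  [the mainland: — | the island: the archer, the dwarf, the goblin, the mage, the orc, the paladin, the rogue]

No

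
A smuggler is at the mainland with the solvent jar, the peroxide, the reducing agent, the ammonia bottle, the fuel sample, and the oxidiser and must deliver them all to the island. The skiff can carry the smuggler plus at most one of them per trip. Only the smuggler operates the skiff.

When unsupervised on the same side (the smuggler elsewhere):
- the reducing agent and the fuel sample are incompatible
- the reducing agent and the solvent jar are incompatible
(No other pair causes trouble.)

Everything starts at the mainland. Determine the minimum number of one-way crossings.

13

Counting alone: the smuggler can take at most 1 across per trip to the island, so moving all 6 needs at least 6 loaded trips out, with a return between consecutive ones — at least 11 crossings.
The safety rule pushes this higher. Following every safe sequence of crossings, the most of the 6 that can be at the island as the skiff arrives there on crossing 11 is 5 — never all 6.
So no plan with fewer than 13 crossings exists, and this one achieves 13:
1. Smuggler goes to the island with the reducing agent.  [the mainland: the ammonia bottle, the fuel sample, the oxidiser, the peroxide, the solvent jar | the island: the reducing agent]
2. Smuggler goes back to the mainland alone.  [the mainland: the ammonia bottle, the fuel sample, the oxidiser, the peroxide, the solvent jar | the island: the reducing agent]
3. Smuggler goes to the island with the solvent jar.  [the mainland: the ammonia bottle, the fuel sample, the oxidiser, the peroxide | the island: the reducing agent, the solvent jar]
4. Smuggler goes back to the mainland with the reducing agent.  [the mainland: the ammonia bottle, the fuel sample, the oxidiser, the peroxide, the reducing agent | the island: the solvent jar]
5. Smuggler goes to the island with the fuel sample.  [the mainland: the ammonia bottle, the oxidiser, the peroxide, the reducing agent | the island: the fuel sample, the solvent jar]
6. Smuggler goes back to the mainland alone.  [the mainland: the ammonia bottle, the oxidiser, the peroxide, the reducing agent | the island: the fuel sample, the solvent jar]
7. Smuggler goes to the island with the peroxide.  [the mainland: the ammonia bottle, the oxidiser, the reducing agent | the island: the fuel sample, the peroxide, the solvent jar]
8. Smuggler goes back to the mainland alone.  [the mainland: the ammonia bottle, the oxidiser, the reducing agent | the island: the fuel sample, the peroxide, the solvent jar]
9. Smuggler goes to the island with the ammonia bottle.  [the mainland: the oxidiser, the reducing agent | the island: the ammonia bottle, the fuel sample, the peroxide, the solvent jar]
10. Smuggler goes back to the mainland alone.  [the mainland: the oxidiser, the reducing agent | the island: the ammonia bottle, the fuel sample, the peroxide, the solvent jar]
11. Smuggler goes to the island with the oxidiser.  [the mainland: the reducing agent | the island: the ammonia bottle, the fuel sample, the oxidiser, the peroxide, the solvent jar]
12. Smuggler goes back to the mainland alone.  [the mainland: the reducing agent | the island: the ammonia bottle, the fuel sample, the oxidiser, the peroxide, the solvent jar]
13. Smuggler goes to the island with the reducing agent.  [the mainland: — | the island: the ammonia bottle, the fuel sample, the oxidiser, the peroxide, the reducing agent, the solvent jar]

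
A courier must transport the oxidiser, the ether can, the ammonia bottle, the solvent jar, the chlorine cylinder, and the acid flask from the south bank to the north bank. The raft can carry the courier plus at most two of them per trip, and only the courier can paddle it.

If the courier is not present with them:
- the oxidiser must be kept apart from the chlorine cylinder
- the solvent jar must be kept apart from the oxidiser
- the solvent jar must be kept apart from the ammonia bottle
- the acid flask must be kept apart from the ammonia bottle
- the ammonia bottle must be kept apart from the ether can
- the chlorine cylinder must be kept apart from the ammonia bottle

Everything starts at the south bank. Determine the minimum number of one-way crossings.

7

Counting alone: the courier can take at most 2 across per trip to the north bank, so moving all 6 needs at least 3 loaded trips out, with a return between consecutive ones — at least 5 crossings.
The safety rule pushes this higher. Following every safe sequence of crossings, the most of the 6 that can be at the north bank as the raft arrives there on crossing 5 is 5 — never all 6.
So no plan with fewer than 7 crossings exists, and this one achieves 7:
1. Courier goes to the north bank with the ammonia bottle and the oxidiser.  [the south bank: the acid flask, the chlorine cylinder, the ether can, the solvent jar | the north bank: the ammonia bottle, the oxidiser]
2. Courier goes back to the south bank alone.  [the south bank: the acid flask, the chlorine cylinder, the ether can, the solvent jar | the north bank: the ammonia bottle, the oxidiser]
3. Courier goes to the north bank with the ether can and the solvent jar.  [the south bank: the acid flask, the chlorine cylinder | the north bank: the ammonia bottle, the ether can, the oxidiser, the solvent jar]
4. Courier goes back to the south bank with the ammonia bottle and the oxidiser.  [the south bank: the acid flask, the ammonia bottle, the chlorine cylinder, the oxidiser | the north bank: the ether can, the solvent jar]
5. Courier goes to the north bank with the acid flask and the chlorine cylinder.  [the south bank: the ammonia bottle, the oxidiser | the north bank: the acid flask, the chlorine cylinder, the ether can, the solvent jar]
6. Courier goes back to the south bank alone.  [the south bank: the ammonia bottle, the oxidiser | the north bank: the acid flask, the chlorine cylinder, the ether can, the solvent jar]
7. Courier goes to the north bank with the ammonia bottle and the oxidiser.  [the south bank: — | the north bank: the acid flask, the ammonia bottle, the chlorine cylinder, the ether can, the oxidiser, the solvent jar]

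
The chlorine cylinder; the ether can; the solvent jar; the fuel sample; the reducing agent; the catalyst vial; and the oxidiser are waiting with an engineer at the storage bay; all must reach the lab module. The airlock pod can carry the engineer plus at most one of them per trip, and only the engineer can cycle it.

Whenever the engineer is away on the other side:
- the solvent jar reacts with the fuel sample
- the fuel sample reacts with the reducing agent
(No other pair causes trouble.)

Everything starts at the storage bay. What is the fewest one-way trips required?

Counting alone: the engineer can take at most 1 across per trip to the lab module, so moving all 7 needs at least 7 loaded trips out, with a return between consecutive ones — at least 13 crossings.
The safety rule pushes this higher. Following every safe sequence of crossings, the most of the 7 that can be at the lab module as the airlock pod arrives there on crossing 13 is 6 — never all 7.
So no plan with fewer than 15 crossings exists, and this one achieves 15:
1. Engineer goes to the lab module with the fuel sample.  [the storage bay: the catalyst vial, the chlorine cylinder, the ether can, the oxidiser, the reducing agent, the solvent jar | the lab module: the fuel sample]
2. Engineer goes back to the storage bay alone.  [the storage bay: the catalyst vial, the chlorine cylinder, the ether can, the oxidiser, the reducing agent, the solvent jar | the lab module: the fuel sample]
3. Engineer goes to the lab module with the chlorine cylinder.  [the storage bay: the catalyst vial, the ether can, the oxidiser, the reducing agent, the solvent jar | the lab module: the chlorine cylinder, the fuel sample]
4. Engineer goes back to the storage bay alone.  [the storage bay: the catalyst vial, the ether can, the oxidiser, the reducing agent, the solvent jar | the lab module: the chlorine cylinder, the fuel sample]
5. Engineer goes to the lab module with the ether can.  [the storage bay: the catalyst vial, the oxidiser, the reducing agent, the solvent jar | the lab module: the chlorine cylinder, the ether can, the fuel sample]
6. Engineer goes back to the storage bay alone.  [the storage bay: the catalyst vial, the oxidiser, the reducing agent, the solvent jar | the lab module: the chlorine cylinder, the ether can, the fuel sample]
7. Engineer goes to the lab module with the solvent jar.  [the storage bay: the catalyst vial, the oxidiser, the reducing agent | the lab module: the chlorine cylinder, the ether can, the fuel sample, the solvent jar]
8. Engineer goes back to the storage bay with the fuel sample.  [the storage bay: the catalyst vial, the fuel sample, the oxidiser, the reducing agent | the lab module: the chlorine cylinder, the ether can, the solvent jar]
9. Engineer goes to the lab module with the reducing agent.  [the storage bay: the catalyst vial, the fuel sample, the oxidiser | the lab module: the chlorine cylinder, the ether can, the reducing agent, the solvent jar]
10. Engineer goes back to the storage bay alone.  [the storage bay: the catalyst vial, the fuel sample, the oxidiser | the lab module: the chlorine cylinder, the ether can, the reducing agent, the solvent jar]
11. Engineer goes to the lab module with the catalyst vial.  [the storage bay: the fuel sample, the oxidiser | the lab module: the catalyst vial, the chlorine cylinder, the ether can, the reducing agent, the solvent jar]
12. Engineer goes back to the storage bay alone.  [the storage bay: the fuel sample, the oxidiser | the lab module: the catalyst vial, the chlorine cylinder, the ether can, the reducing agent, the solvent jar]
13. Engineer goes to the lab module with the oxidiser.  [the storage bay: the fuel sample | the lab module: the catalyst vial, the chlorine cylinder, the ether can, the oxidiser, the reducing agent, the solvent jar]
14. Engineer goes back to the storage bay alone.  [the storage bay: the fuel sample | the lab module: the catalyst vial, the chlorine cylinder, the ether can, the oxidiser, the reducing agent, the solvent jar]
15. Engineer goes to the lab module with the fuel sample.  [the storage bay: — | the lab module: the catalyst vial, the chlorine cylinder, the ether can, the fuel sample, the oxidiser, the reducing agent, the solvent jar]

15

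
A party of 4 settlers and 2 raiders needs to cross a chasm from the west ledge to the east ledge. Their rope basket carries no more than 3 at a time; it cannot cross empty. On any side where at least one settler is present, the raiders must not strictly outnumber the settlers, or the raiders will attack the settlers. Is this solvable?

1. 2 raiders → the east ledge.  (the west ledge: 4S 0R; the east ledge: 0S 2R)
2. 1 raider ← the west ledge.  (the west ledge: 4S 1R; the east ledge: 0S 1R)
3. 2 settlers and 1 raider → the east ledge.  (the west ledge: 2S 0R; the east ledge: 2S 2R)
4. 1 raider ← the west ledge.  (the west ledge: 2S 1R; the east ledge: 2S 1R)
5. 2 settlers and 1 raider → the east ledge.  (the west ledge: 0S 0R; the east ledge: 4S 2R)

Yes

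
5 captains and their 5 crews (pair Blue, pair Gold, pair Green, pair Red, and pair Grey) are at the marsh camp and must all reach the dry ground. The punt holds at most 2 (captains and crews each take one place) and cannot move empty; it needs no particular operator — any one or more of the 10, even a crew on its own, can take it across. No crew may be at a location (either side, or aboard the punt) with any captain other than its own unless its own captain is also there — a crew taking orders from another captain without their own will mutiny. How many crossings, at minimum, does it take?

Following every safe sequence of crossings from the start, the most of the 10 that can be at the dry ground as the punt arrives there on crossings 1, 3, 5, 7 is 2, 3, 4, 5 respectively; the best ever achieved is 5 of 10.
From crossing 9 on, no configuration arises that was not already reachable earlier: only 82 distinct safe configurations (who is on which side, and where the punt is) can ever be reached, none of them has everyone across, and every continuation just revisits them. So no valid plan exists.

impossible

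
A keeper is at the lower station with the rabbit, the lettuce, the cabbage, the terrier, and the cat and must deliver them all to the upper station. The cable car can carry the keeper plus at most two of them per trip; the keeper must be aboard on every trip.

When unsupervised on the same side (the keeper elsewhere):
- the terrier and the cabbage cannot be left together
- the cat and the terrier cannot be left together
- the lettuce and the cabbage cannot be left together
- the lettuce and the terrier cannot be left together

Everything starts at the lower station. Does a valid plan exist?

1. Keeper goes to the upper station with the lettuce and the terrier.
2. Keeper goes back to the lower station with the lettuce.
3. Keeper goes to the upper station with the lettuce and the rabbit.
4. Keeper goes back to the lower station with the lettuce.
5. Keeper goes to the upper station with the cat and the lettuce.
6. Keeper goes back to the lower station with the terrier.
7. Keeper goes to the upper station with the cabbage and the terrier.

Yes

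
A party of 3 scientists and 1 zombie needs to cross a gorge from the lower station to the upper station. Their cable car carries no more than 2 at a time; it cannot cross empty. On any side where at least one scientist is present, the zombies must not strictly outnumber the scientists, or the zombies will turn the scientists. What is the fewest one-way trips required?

5

Counting alone: each trip to the upper station takes at most 2 across and each return brings at least 1 back, so after t trips out (and t−1 returns) at most 2t − (t−1) of the 4 are across; that first reaches 4 at t = 3, so at least 5 crossings are needed.
The plan below uses exactly 5 crossings, so it is optimal:
1. 1 scientist and 1 zombie → the upper station.  (the lower station: 2S 0Z; the upper station: 1S 1Z)
2. 1 zombie ← the lower station.  (the lower station: 2S 1Z; the upper station: 1S 0Z)
3. 1 scientist and 1 zombie → the upper station.  (the lower station: 1S 0Z; the upper station: 2S 1Z)
4. 1 zombie ← the lower station.  (the lower station: 1S 1Z; the upper station: 2S 0Z)
5. 1 scientist and 1 zombie → the upper station.  (the lower station: 0S 0Z; the upper station: 3S 1Z)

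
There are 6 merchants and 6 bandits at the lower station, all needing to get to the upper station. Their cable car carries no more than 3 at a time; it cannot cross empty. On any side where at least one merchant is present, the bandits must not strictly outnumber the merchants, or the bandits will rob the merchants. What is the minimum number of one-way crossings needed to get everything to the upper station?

impossible

Following every safe sequence of crossings from the start, the most of the 12 that can be at the upper station as the cable car arrives there on crossings 1, 3, 5 is 3, 5, 6 respectively; the best ever achieved is 6 of 12.
From crossing 7 on, no configuration arises that was not already reachable earlier: only 17 distinct safe configurations (who is on which side, and where the cable car is) can ever be reached, none of them has everyone across, and every continuation just revisits them. They are: 0 merchants + 0 bandits across (cable car back at the start); 0 merchants + 1 bandit across (cable car there); 0 merchants + 1 bandit across (cable car back at the start); 0 merchants + 2 bandits across (cable car there); 0 merchants + 2 bandits across (cable car back at the start); 0 merchants + 3 bandits across (cable car there); 0 merchants + 3 bandits across (cable car back at the start); 0 merchants + 4 bandits across (cable car there); 0 merchants + 4 bandits across (cable car back at the start); 0 merchants + 5 bandits across (cable car there); 0 merchants + 5 bandits across (cable car back at the start); 0 merchants + 6 bandits across (cable car there); 1 merchant + 1 bandit across (cable car there); 1 merchant + 1 bandit across (cable car back at the start); 2 merchants + 2 bandits across (cable car there); 2 merchants + 2 bandits across (cable car back at the start); 3 merchants + 3 bandits across (cable car there). So no valid plan exists.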